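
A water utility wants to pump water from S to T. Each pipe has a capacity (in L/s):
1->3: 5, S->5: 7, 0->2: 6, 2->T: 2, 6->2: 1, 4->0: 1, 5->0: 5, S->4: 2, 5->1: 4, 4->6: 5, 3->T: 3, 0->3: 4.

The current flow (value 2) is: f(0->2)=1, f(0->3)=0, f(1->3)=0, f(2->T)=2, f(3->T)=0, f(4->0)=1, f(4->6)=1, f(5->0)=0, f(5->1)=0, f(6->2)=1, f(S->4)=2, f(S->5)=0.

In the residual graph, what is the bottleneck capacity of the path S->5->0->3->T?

Residual capacities along the path: S->5: 7, 5->0: 5, 0->3: 4, 3->T: 3.
Minimum is 3.

3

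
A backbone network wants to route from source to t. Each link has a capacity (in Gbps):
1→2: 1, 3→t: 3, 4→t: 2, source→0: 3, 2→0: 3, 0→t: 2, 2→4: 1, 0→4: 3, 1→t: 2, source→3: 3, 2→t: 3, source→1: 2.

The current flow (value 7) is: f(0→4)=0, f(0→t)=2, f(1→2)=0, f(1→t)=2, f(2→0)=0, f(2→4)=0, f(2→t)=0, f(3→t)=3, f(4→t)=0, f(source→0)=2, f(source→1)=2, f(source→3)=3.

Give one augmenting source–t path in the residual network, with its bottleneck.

Residual along source→0→4→t: source→0: 1, 0→4: 3, 4→t: 2.
Bottleneck = min = 1.

source→0→4→t, bottleneck 1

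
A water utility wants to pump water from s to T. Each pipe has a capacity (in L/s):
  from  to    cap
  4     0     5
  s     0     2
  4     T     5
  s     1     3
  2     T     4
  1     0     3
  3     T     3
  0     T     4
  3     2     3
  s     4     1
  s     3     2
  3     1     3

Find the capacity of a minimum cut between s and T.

Max flow = 7 (via 4 augmenting paths).
In the residual at optimum, the set reachable from s is {0, 1, s}.
Cut edges: s→4 (cap 1), s→3 (cap 2), 0→T (cap 4). Sum = 7.

7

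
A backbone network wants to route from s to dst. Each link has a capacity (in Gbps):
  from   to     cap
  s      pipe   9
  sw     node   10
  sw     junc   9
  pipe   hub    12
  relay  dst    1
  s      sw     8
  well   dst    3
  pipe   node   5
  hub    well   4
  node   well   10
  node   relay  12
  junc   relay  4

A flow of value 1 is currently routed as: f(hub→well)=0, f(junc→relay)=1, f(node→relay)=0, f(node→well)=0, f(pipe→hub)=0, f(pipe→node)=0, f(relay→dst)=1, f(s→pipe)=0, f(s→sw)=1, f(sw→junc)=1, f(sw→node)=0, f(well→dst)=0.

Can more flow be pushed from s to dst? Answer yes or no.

Residual path s→sw→node→well→dst has bottleneck 3 > 0.
Pushing 3 along it raises the flow to 4, so the given flow is not maximum.

Yes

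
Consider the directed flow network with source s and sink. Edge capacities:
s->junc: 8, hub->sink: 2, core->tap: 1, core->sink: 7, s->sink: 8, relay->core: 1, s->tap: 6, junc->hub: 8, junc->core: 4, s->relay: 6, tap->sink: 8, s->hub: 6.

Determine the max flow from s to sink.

Augment s->sink: bottleneck 8. Total 8.
Augment s->hub->sink: bottleneck 2. Total 10.
Augment s->tap->sink: bottleneck 6. Total 16.
Augment s->junc->core->sink: bottleneck 4. Total 20.
Augment s->relay->core->sink: bottleneck 1. Total 21.
No augmenting path remains in the residual graph.

21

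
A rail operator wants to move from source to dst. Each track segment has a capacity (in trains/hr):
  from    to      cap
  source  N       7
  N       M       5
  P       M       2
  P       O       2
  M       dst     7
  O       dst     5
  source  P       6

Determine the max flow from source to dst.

9

Augment source→N→M→dst: bottleneck 5. Total 5.
Augment source→P→O→dst: bottleneck 2. Total 7.
Augment source→P→M→dst: bottleneck 2. Total 9.
No augmenting path remains in the residual graph.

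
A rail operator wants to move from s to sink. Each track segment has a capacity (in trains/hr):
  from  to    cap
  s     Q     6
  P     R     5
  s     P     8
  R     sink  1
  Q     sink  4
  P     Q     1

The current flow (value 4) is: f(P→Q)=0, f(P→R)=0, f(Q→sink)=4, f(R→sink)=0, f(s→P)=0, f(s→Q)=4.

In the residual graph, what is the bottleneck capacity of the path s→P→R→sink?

Residual capacities along the path: s→P: 8, P→R: 5, R→sink: 1.
Minimum is 1.

1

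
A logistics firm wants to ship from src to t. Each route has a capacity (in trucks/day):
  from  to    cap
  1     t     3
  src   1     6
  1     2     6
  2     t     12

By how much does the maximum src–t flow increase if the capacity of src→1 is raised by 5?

3

Original max flow = 6.
After raising cap(src→1), augmenting paths through that edge carry 3 more units.
New max flow = 9. Increase = 3.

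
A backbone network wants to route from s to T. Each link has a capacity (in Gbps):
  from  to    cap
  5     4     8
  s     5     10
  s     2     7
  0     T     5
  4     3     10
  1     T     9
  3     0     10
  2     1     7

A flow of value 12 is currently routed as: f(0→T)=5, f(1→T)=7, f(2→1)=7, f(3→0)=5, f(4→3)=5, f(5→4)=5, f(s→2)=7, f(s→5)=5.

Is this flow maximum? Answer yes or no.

Yes

Residual reachable from s: {0, 3, 4, 5, s}; T is not reachable.
Saturated cut: s→2, 0→T with total capacity 12 = current flow value. Flow is maximum.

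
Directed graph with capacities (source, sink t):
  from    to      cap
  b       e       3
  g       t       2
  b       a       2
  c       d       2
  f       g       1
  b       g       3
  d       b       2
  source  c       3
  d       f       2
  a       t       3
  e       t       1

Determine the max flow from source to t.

Augment source->c->d->f->g->t: bottleneck 1. Total 1.
Augment source->c->d->b->g->t: bottleneck 1. Total 2.
No augmenting path remains in the residual graph.

2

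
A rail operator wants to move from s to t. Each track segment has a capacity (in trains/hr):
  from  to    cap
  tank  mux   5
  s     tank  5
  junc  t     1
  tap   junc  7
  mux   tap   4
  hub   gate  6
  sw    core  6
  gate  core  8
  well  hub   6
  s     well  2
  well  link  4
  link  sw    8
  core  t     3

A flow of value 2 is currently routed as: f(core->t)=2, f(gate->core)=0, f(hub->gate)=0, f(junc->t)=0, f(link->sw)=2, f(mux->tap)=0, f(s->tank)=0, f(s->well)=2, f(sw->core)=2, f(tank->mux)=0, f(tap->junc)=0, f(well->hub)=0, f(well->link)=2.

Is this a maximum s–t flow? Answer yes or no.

No

Residual path s->tank->mux->tap->junc->t has bottleneck 1 > 0.
Pushing 1 along it raises the flow to 3, so the given flow is not maximum.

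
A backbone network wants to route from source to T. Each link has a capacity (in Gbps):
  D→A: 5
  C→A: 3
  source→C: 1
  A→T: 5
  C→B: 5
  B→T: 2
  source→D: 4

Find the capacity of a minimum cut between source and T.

5

Max flow = 5 (via 2 augmenting paths).
In the residual at optimum, the set reachable from source is {source}.
Cut edges: source→D (cap 4), source→C (cap 1). Sum = 5.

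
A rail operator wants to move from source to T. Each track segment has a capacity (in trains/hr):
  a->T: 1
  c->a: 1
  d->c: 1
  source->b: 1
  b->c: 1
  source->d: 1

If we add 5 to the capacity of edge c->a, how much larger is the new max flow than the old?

Original max flow = 1.
Even with extra capacity on c->a, another cut of capacity 1 remains binding.
New max flow = 1. Increase = 0.

0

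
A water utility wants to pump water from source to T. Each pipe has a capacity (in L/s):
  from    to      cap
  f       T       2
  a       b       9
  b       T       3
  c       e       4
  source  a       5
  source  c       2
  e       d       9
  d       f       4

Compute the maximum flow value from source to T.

5

Augment source->a->b->T: bottleneck 3. Total 3.
Augment source->c->e->d->f->T: bottleneck 2. Total 5.
No augmenting path remains in the residual graph.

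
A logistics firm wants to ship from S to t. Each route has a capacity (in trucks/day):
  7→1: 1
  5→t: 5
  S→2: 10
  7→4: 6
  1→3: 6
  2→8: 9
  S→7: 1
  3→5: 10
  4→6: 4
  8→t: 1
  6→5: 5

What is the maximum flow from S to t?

Augment S→2→8→t: bottleneck 1. Total 1.
Augment S→7→4→6→5→t: bottleneck 1. Total 2.
No augmenting path remains in the residual graph.

2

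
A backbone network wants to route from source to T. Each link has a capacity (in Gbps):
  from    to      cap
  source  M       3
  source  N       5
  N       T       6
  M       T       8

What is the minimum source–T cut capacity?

Max flow = 8 (via 2 augmenting paths).
In the residual at optimum, the set reachable from source is {source}.
Cut edges: source→N (cap 5), source→M (cap 3). Sum = 8.

8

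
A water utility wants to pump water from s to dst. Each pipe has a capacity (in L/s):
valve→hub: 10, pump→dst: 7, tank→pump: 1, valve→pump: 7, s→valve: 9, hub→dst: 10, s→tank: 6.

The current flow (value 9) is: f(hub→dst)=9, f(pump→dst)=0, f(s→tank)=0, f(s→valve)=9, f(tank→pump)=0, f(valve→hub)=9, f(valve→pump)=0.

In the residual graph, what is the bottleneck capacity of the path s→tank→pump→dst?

Residual capacities along the path: s→tank: 6, tank→pump: 1, pump→dst: 7.
Minimum is 1.

1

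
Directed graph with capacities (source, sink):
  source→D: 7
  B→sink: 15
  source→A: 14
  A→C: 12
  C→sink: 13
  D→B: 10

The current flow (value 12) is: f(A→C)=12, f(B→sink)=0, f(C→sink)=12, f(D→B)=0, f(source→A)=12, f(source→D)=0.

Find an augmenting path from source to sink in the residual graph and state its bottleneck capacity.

Residual along source→D→B→sink: source→D: 7, D→B: 10, B→sink: 15.
Bottleneck = min = 7.

source→D→B→sink, bottleneck 7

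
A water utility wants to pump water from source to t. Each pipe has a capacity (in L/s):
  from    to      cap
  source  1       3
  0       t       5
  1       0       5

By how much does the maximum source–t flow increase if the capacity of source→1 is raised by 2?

Original max flow = 3.
After raising cap(source→1), augmenting paths through that edge carry 2 more units.
New max flow = 5. Increase = 2.

2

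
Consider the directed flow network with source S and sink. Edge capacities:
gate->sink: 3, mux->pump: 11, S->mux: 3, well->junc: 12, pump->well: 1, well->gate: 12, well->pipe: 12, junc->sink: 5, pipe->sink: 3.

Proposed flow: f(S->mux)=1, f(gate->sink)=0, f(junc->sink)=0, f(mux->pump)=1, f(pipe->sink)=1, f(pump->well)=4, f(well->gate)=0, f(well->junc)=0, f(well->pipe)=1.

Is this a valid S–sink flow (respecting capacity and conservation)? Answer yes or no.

No

Capacity violated on pump->well: flow 4 > capacity 1.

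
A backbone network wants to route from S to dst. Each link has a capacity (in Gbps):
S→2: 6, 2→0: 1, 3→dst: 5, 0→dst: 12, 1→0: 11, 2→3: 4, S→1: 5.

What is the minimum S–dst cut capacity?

Max flow = 10 (via 3 augmenting paths).
In the residual at optimum, the set reachable from S is {2, S}.
Cut edges: S→1 (cap 5), 2→0 (cap 1), 2→3 (cap 4). Sum = 10.

10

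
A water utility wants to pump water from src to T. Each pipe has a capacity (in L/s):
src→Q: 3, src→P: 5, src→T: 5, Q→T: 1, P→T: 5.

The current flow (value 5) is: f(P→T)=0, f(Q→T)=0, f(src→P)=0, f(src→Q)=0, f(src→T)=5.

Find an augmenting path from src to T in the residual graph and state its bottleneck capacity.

Residual along src→P→T: src→P: 5, P→T: 5.
Bottleneck = min = 5.

src→P→T, bottleneck 5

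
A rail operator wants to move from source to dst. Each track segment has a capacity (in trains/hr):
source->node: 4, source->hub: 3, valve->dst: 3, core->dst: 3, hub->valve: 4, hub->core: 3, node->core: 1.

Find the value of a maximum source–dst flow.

Augment source->node->core->dst: bottleneck 1. Total 1.
Augment source->hub->core->dst: bottleneck 2. Total 3.
Augment source->hub->valve->dst: bottleneck 1. Total 4.
No augmenting path remains in the residual graph.

4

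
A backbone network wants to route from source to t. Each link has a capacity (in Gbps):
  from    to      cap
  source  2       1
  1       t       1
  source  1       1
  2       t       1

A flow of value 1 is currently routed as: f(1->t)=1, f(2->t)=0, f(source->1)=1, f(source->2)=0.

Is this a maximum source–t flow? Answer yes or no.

Residual path source->2->t has bottleneck 1 > 0.
Pushing 1 along it raises the flow to 2, so the given flow is not maximum.

No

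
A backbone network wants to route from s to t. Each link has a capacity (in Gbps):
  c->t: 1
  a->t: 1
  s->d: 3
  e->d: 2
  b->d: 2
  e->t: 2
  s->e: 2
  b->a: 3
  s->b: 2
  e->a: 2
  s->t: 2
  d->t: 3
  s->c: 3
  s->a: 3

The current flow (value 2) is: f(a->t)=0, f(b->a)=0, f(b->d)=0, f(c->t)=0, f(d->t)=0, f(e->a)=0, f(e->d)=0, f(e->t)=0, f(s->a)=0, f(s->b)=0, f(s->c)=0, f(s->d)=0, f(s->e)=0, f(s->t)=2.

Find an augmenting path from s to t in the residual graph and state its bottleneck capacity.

Residual along s->e->t: s->e: 2, e->t: 2.
Bottleneck = min = 2.

s->e->t, bottleneck 2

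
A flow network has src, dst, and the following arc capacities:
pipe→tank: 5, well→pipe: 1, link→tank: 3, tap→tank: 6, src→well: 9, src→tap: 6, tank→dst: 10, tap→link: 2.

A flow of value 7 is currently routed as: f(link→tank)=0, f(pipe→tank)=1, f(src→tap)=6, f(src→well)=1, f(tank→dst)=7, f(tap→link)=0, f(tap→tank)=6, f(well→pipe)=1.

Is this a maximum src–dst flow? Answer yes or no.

Yes

Residual reachable from src: {src, well}; dst is not reachable.
Saturated cut: src→tap, well→pipe with total capacity 7 = current flow value. Flow is maximum.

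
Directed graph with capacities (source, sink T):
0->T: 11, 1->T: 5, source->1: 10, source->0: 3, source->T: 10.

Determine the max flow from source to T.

Augment source->T: bottleneck 10. Total 10.
Augment source->0->T: bottleneck 3. Total 13.
Augment source->1->T: bottleneck 5. Total 18.
No augmenting path remains in the residual graph.

18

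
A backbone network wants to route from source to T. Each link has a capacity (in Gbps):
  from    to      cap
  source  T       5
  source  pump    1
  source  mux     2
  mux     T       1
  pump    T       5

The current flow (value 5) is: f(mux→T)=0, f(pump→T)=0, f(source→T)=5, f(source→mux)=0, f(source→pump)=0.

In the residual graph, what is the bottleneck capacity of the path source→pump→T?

1

Residual capacities along the path: source→pump: 1, pump→T: 5.
Minimum is 1.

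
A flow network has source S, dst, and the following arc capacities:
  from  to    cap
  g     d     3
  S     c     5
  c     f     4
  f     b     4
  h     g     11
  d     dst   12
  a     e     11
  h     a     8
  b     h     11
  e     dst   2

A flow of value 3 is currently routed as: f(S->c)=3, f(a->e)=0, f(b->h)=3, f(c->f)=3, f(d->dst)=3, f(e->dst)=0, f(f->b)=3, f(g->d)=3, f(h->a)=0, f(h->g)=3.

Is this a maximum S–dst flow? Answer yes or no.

Residual path S->c->f->b->h->a->e->dst has bottleneck 1 > 0.
Pushing 1 along it raises the flow to 4, so the given flow is not maximum.

No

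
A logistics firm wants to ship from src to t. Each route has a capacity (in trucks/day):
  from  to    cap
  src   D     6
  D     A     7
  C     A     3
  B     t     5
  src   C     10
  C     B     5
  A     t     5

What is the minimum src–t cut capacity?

10

Max flow = 10 (via 3 augmenting paths).
In the residual at optimum, the set reachable from src is {A, C, D, src}.
Cut edges: C->B (cap 5), A->t (cap 5). Sum = 10.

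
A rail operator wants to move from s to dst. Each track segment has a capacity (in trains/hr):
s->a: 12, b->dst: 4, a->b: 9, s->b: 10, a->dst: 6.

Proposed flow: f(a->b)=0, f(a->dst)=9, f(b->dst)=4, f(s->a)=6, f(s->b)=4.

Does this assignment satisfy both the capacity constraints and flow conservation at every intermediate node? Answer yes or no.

No

Capacity violated on a->dst: flow 9 > capacity 6.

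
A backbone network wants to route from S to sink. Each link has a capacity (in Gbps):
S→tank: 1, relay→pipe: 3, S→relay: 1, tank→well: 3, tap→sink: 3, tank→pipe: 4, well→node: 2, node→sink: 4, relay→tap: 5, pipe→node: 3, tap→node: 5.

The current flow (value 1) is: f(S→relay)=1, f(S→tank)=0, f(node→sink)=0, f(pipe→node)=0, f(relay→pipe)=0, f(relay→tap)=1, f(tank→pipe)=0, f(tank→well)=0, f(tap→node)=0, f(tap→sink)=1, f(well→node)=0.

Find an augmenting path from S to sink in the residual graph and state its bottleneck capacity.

S→tank→well→node→sink, bottleneck 1

Residual along S→tank→well→node→sink: S→tank: 1, tank→well: 3, well→node: 2, node→sink: 4.
Bottleneck = min = 1.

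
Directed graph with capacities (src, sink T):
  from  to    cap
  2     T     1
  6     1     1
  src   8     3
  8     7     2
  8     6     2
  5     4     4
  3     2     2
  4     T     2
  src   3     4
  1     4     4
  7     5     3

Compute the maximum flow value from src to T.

Augment src->3->2->T: bottleneck 1. Total 1.
Augment src->8->7->5->4->T: bottleneck 2. Total 3.
No augmenting path remains in the residual graph.

3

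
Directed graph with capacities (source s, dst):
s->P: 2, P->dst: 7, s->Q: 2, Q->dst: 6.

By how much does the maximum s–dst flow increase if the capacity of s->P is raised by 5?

Original max flow = 4.
After raising cap(s->P), augmenting paths through that edge carry 5 more units.
New max flow = 9. Increase = 5.

5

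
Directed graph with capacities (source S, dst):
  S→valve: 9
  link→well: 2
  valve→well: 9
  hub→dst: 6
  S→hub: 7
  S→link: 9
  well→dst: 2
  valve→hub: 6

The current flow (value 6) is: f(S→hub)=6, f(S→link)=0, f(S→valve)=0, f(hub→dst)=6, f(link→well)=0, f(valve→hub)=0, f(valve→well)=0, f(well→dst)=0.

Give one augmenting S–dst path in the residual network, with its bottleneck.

S→link→well→dst, bottleneck 2

Residual along S→link→well→dst: S→link: 9, link→well: 2, well→dst: 2.
Bottleneck = min = 2.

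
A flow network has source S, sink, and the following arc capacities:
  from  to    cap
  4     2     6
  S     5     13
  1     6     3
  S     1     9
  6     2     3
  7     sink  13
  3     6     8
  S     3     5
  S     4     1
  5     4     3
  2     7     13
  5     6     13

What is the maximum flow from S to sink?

7

Augment S->4->2->7->sink: bottleneck 1. Total 1.
Augment S->5->6->2->7->sink: bottleneck 3. Total 4.
Augment S->5->4->2->7->sink: bottleneck 3. Total 7.
No augmenting path remains in the residual graph.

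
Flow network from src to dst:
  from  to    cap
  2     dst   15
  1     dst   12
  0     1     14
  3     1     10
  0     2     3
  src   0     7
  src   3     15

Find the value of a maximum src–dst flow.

Augment src→0→2→dst: bottleneck 3. Total 3.
Augment src→0→1→dst: bottleneck 4. Total 7.
Augment src→3→1→dst: bottleneck 8. Total 15.
No augmenting path remains in the residual graph.

15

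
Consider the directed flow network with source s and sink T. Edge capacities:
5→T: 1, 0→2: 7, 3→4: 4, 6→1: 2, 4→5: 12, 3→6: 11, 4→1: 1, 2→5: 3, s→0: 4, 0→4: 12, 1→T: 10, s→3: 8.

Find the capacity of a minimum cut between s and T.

4

Max flow = 4 (via 3 augmenting paths).
In the residual at optimum, the set reachable from s is {0, 2, 3, 4, 5, 6, s}.
Cut edges: 4→1 (cap 1), 5→T (cap 1), 6→1 (cap 2). Sum = 4.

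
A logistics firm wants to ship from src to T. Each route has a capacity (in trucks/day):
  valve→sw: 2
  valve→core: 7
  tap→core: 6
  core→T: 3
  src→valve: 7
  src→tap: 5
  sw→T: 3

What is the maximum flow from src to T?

Augment src→tap→core→T: bottleneck 3. Total 3.
Augment src→valve→sw→T: bottleneck 2. Total 5.
No augmenting path remains in the residual graph.

5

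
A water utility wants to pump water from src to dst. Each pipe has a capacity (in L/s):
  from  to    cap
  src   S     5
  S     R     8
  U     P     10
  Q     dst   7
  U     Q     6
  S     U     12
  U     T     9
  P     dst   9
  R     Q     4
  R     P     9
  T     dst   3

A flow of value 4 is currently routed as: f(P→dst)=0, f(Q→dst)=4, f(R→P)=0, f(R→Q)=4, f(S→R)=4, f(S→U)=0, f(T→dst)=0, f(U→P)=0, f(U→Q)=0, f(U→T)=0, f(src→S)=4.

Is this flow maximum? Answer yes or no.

No

Residual path src→S→R→P→dst has bottleneck 1 > 0.
Pushing 1 along it raises the flow to 5, so the given flow is not maximum.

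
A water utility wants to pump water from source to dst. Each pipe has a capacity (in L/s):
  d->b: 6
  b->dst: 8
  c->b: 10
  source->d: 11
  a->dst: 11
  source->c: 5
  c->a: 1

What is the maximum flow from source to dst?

9

Augment source->d->b->dst: bottleneck 6. Total 6.
Augment source->c->b->dst: bottleneck 2. Total 8.
Augment source->c->a->dst: bottleneck 1. Total 9.
No augmenting path remains in the residual graph.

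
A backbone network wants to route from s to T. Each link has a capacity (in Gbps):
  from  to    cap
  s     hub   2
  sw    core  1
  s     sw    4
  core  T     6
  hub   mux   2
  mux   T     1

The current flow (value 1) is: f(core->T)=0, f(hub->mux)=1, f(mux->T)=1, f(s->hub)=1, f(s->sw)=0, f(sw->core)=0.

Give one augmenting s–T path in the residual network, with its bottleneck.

s->sw->core->T, bottleneck 1

Residual along s->sw->core->T: s->sw: 4, sw->core: 1, core->T: 6.
Bottleneck = min = 1.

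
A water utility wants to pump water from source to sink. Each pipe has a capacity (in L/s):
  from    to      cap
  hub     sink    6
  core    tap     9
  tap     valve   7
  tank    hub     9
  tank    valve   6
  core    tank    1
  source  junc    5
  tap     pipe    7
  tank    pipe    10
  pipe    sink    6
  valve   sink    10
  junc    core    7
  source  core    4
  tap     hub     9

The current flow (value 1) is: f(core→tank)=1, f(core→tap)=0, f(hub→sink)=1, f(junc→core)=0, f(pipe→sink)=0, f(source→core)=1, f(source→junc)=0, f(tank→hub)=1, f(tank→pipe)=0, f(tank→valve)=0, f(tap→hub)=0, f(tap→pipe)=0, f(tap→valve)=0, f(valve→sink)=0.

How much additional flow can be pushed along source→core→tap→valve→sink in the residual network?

Residual capacities along the path: source→core: 3, core→tap: 9, tap→valve: 7, valve→sink: 10.
Minimum is 3.

3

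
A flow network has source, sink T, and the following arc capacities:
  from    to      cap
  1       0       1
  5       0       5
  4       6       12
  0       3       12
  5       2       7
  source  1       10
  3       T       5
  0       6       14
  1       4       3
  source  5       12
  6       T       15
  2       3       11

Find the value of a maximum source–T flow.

14

Augment source→5→2→3→T: bottleneck 5. Total 5.
Augment source→5→0→6→T: bottleneck 5. Total 10.
Augment source→1→0→6→T: bottleneck 1. Total 11.
Augment source→1→4→6→T: bottleneck 3. Total 14.
No augmenting path remains in the residual graph.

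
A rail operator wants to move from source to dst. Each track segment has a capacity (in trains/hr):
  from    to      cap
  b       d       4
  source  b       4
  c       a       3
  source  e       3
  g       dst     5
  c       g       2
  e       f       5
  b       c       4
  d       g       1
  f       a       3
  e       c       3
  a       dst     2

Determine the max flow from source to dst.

Augment source->b->d->g->dst: bottleneck 1. Total 1.
Augment source->b->c->g->dst: bottleneck 2. Total 3.
Augment source->b->c->a->dst: bottleneck 1. Total 4.
Augment source->e->c->a->dst: bottleneck 1. Total 5.
No augmenting path remains in the residual graph.

5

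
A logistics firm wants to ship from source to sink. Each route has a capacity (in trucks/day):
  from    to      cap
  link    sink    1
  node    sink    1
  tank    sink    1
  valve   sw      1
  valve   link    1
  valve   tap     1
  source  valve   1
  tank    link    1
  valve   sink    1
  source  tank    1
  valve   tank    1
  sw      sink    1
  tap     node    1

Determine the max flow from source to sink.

2

Augment source->valve->sink: bottleneck 1. Total 1.
Augment source->tank->sink: bottleneck 1. Total 2.
No augmenting path remains in the residual graph.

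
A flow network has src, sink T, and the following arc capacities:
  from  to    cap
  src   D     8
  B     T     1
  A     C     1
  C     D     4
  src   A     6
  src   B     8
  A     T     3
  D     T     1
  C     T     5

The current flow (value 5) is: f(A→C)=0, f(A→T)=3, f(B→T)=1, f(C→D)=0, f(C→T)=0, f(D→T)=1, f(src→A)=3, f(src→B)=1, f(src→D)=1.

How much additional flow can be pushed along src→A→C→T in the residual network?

Residual capacities along the path: src→A: 3, A→C: 1, C→T: 5.
Minimum is 1.

1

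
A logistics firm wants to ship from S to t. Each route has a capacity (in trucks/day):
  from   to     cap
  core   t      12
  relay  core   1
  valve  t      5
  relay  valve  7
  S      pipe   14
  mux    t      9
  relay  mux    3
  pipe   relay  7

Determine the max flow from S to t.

Augment S→pipe→relay→mux→t: bottleneck 3. Total 3.
Augment S→pipe→relay→core→t: bottleneck 1. Total 4.
Augment S→pipe→relay→valve→t: bottleneck 3. Total 7.
No augmenting path remains in the residual graph.

7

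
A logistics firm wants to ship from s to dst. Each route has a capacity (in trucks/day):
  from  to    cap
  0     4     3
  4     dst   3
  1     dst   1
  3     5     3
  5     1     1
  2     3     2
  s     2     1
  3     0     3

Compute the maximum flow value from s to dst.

1

Augment s->2->3->0->4->dst: bottleneck 1. Total 1.
No augmenting path remains in the residual graph.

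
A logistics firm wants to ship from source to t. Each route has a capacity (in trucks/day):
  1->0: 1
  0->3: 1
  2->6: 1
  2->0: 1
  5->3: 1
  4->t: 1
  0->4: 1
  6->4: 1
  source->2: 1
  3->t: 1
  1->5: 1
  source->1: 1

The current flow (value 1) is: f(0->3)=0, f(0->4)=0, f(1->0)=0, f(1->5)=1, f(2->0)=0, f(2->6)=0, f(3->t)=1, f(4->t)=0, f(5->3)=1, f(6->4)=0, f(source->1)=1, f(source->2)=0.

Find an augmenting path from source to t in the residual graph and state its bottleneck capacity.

source->2->0->4->t, bottleneck 1

Residual along source->2->0->4->t: source->2: 1, 2->0: 1, 0->4: 1, 4->t: 1.
Bottleneck = min = 1.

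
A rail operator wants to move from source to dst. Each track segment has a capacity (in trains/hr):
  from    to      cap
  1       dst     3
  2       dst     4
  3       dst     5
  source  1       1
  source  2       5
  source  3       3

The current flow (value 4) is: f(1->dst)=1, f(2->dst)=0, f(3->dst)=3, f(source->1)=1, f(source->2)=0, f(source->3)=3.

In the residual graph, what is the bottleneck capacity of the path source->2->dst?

Residual capacities along the path: source->2: 5, 2->dst: 4.
Minimum is 4.

4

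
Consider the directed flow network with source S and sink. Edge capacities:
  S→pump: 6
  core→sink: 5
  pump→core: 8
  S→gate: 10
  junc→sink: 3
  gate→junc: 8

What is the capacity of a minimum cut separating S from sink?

8

Max flow = 8 (via 2 augmenting paths).
In the residual at optimum, the set reachable from S is {S, core, gate, junc, pump}.
Cut edges: junc→sink (cap 3), core→sink (cap 5). Sum = 8.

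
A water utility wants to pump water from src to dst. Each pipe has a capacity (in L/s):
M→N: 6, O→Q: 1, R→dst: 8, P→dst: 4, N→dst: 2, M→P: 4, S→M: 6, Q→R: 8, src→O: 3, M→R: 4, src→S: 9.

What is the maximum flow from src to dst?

7

Augment src→S→M→N→dst: bottleneck 2. Total 2.
Augment src→S→M→P→dst: bottleneck 4. Total 6.
Augment src→O→Q→R→dst: bottleneck 1. Total 7.
No augmenting path remains in the residual graph.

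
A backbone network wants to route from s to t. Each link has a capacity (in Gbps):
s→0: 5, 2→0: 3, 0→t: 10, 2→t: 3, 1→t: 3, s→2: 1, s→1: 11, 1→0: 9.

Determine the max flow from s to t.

14

Augment s→1→t: bottleneck 3. Total 3.
Augment s→2→t: bottleneck 1. Total 4.
Augment s→0→t: bottleneck 5. Total 9.
Augment s→1→0→t: bottleneck 5. Total 14.
No augmenting path remains in the residual graph.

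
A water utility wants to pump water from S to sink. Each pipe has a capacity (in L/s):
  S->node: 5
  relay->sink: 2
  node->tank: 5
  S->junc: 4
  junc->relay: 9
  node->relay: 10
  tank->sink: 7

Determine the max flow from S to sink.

Augment S->node->tank->sink: bottleneck 5. Total 5.
Augment S->junc->relay->sink: bottleneck 2. Total 7.
No augmenting path remains in the residual graph.

7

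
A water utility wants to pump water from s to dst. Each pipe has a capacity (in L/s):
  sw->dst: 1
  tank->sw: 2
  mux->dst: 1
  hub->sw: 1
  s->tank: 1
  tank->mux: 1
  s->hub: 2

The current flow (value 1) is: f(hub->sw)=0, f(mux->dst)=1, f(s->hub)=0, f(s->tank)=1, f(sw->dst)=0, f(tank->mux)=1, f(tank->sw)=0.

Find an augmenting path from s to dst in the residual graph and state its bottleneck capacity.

Residual along s->hub->sw->dst: s->hub: 2, hub->sw: 1, sw->dst: 1.
Bottleneck = min = 1.

s->hub->sw->dst, bottleneck 1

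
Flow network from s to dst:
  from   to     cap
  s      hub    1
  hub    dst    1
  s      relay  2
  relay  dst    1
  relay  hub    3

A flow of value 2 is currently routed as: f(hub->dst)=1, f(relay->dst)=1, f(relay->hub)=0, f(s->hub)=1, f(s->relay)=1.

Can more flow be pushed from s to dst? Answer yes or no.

No

Residual reachable from s: {hub, relay, s}; dst is not reachable.
Saturated cut: relay->dst, hub->dst with total capacity 2 = current flow value. Flow is maximum.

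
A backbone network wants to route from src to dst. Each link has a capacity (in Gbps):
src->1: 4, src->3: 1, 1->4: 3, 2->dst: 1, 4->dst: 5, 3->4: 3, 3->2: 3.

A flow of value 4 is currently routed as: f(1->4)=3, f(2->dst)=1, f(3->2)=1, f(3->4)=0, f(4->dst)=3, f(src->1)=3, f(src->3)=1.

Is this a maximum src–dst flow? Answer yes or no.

Residual reachable from src: {1, src}; dst is not reachable.
Saturated cut: src->3, 1->4 with total capacity 4 = current flow value. Flow is maximum.

Yes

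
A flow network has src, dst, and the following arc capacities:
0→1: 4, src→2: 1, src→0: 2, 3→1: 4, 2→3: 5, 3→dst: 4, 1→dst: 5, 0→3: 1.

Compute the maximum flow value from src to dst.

Augment src→0→3→dst: bottleneck 1. Total 1.
Augment src→0→1→dst: bottleneck 1. Total 2.
Augment src→2→3→dst: bottleneck 1. Total 3.
No augmenting path remains in the residual graph.

3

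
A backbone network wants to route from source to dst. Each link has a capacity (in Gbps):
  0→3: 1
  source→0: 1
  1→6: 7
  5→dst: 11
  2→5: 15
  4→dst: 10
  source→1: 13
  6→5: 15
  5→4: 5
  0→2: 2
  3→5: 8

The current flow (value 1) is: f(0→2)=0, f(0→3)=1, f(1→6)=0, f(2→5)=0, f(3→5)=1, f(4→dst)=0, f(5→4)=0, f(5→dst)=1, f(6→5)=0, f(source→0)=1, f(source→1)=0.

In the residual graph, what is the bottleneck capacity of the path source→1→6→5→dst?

Residual capacities along the path: source→1: 13, 1→6: 7, 6→5: 15, 5→dst: 10.
Minimum is 7.

7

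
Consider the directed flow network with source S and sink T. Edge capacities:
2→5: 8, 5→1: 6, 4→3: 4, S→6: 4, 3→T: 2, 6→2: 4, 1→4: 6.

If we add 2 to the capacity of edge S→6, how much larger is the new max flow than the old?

0

Original max flow = 2.
Edge S→6 does not cross the min cut (source side {1, 2, 3, 4, 5, 6, S}), so extra capacity there cannot help.
New max flow = 2. Increase = 0.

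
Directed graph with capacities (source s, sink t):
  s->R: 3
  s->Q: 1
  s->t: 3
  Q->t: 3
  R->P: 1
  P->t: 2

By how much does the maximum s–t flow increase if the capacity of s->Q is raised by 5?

Original max flow = 5.
After raising cap(s->Q), augmenting paths through that edge carry 2 more units.
New max flow = 7. Increase = 2.

2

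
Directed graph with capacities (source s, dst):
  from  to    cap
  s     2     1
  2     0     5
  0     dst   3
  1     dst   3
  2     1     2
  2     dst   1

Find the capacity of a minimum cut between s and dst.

1

Max flow = 1 (via 1 augmenting path).
In the residual at optimum, the set reachable from s is {s}.
Cut edges: s->2 (cap 1). Sum = 1.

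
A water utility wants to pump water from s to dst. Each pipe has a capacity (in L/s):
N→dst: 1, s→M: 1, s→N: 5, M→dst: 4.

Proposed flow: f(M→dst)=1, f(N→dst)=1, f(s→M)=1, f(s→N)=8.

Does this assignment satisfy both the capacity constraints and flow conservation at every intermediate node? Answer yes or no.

Capacity violated on s→N: flow 8 > capacity 5.

No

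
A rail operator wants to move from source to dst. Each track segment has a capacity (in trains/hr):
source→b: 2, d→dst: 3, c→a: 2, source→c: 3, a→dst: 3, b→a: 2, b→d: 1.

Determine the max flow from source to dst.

4

Augment source→c→a→dst: bottleneck 2. Total 2.
Augment source→b→a→dst: bottleneck 1. Total 3.
Augment source→b→d→dst: bottleneck 1. Total 4.
No augmenting path remains in the residual graph.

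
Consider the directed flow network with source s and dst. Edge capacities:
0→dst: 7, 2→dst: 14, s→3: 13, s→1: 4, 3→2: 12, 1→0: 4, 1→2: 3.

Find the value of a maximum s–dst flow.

16

Augment s→1→0→dst: bottleneck 4. Total 4.
Augment s→3→2→dst: bottleneck 12. Total 16.
No augmenting path remains in the residual graph.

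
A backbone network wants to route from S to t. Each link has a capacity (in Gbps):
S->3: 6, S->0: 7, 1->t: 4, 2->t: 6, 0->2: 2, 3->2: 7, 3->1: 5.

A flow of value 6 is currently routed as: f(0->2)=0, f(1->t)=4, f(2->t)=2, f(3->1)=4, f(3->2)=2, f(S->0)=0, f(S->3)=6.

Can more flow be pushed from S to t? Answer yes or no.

Yes

Residual path S->0->2->t has bottleneck 2 > 0.
Pushing 2 along it raises the flow to 8, so the given flow is not maximum.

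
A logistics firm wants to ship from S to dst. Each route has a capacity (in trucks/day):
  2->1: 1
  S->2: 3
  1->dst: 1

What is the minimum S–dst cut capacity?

Max flow = 1 (via 1 augmenting path).
In the residual at optimum, the set reachable from S is {2, S}.
Cut edges: 2->1 (cap 1). Sum = 1.

1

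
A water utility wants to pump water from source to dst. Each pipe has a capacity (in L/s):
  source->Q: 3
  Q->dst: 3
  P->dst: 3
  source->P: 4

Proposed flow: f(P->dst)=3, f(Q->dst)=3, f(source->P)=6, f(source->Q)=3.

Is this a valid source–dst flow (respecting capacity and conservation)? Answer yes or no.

No

Capacity violated on source->P: flow 6 > capacity 4.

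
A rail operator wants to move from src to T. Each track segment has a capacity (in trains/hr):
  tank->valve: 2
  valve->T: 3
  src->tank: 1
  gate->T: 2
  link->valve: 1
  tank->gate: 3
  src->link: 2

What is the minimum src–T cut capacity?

Max flow = 2 (via 2 augmenting paths).
In the residual at optimum, the set reachable from src is {link, src}.
Cut edges: src->tank (cap 1), link->valve (cap 1). Sum = 2.

2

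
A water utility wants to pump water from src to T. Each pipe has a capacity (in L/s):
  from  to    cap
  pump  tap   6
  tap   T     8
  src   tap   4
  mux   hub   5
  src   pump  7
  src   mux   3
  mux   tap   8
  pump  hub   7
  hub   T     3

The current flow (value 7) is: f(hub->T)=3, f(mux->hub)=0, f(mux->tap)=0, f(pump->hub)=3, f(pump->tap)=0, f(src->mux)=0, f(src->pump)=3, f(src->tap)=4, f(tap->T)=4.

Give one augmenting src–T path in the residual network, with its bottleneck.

Residual along src->pump->tap->T: src->pump: 4, pump->tap: 6, tap->T: 4.
Bottleneck = min = 4.

src->pump->tap->T, bottleneck 4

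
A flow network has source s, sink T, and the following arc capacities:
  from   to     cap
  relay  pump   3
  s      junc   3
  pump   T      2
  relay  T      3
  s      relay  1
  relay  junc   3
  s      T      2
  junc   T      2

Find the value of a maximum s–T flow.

5

Augment s->T: bottleneck 2. Total 2.
Augment s->relay->T: bottleneck 1. Total 3.
Augment s->junc->T: bottleneck 2. Total 5.
No augmenting path remains in the residual graph.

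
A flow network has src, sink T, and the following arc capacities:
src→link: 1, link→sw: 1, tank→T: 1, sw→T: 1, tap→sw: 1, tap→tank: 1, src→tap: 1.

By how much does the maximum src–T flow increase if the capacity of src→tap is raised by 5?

0

Original max flow = 2.
Even with extra capacity on src→tap, another cut of capacity 2 remains binding.
New max flow = 2. Increase = 0.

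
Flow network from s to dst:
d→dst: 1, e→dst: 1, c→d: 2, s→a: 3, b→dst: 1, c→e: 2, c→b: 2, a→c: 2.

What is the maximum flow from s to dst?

Augment s→a→c→b→dst: bottleneck 1. Total 1.
Augment s→a→c→e→dst: bottleneck 1. Total 2.
No augmenting path remains in the residual graph.

2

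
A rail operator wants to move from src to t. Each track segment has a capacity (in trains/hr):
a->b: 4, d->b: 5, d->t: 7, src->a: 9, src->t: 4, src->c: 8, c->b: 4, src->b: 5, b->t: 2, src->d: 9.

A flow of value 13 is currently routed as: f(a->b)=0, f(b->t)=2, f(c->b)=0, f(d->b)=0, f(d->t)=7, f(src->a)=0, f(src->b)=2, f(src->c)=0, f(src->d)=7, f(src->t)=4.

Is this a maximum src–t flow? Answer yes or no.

Yes

Residual reachable from src: {a, b, c, d, src}; t is not reachable.
Saturated cut: src->t, d->t, b->t with total capacity 13 = current flow value. Flow is maximum.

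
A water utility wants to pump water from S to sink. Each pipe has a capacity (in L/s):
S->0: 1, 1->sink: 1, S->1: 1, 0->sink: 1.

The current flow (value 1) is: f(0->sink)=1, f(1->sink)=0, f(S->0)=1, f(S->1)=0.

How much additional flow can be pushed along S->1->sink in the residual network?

Residual capacities along the path: S->1: 1, 1->sink: 1.
Minimum is 1.

1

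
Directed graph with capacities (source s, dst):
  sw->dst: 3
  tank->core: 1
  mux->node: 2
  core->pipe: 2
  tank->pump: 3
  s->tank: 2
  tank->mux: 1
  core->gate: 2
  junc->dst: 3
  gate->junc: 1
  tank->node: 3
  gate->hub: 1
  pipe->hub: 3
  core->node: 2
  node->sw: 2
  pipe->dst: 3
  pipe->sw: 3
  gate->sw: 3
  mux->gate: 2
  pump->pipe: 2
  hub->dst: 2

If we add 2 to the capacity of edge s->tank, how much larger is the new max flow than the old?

Original max flow = 2.
After raising cap(s->tank), augmenting paths through that edge carry 2 more units.
New max flow = 4. Increase = 2.

2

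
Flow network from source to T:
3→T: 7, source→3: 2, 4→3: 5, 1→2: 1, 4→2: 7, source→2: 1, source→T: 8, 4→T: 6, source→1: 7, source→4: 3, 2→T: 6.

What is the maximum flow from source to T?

Augment source→T: bottleneck 8. Total 8.
Augment source→4→T: bottleneck 3. Total 11.
Augment source→3→T: bottleneck 2. Total 13.
Augment source→2→T: bottleneck 1. Total 14.
Augment source→1→2→T: bottleneck 1. Total 15.
No augmenting path remains in the residual graph.

15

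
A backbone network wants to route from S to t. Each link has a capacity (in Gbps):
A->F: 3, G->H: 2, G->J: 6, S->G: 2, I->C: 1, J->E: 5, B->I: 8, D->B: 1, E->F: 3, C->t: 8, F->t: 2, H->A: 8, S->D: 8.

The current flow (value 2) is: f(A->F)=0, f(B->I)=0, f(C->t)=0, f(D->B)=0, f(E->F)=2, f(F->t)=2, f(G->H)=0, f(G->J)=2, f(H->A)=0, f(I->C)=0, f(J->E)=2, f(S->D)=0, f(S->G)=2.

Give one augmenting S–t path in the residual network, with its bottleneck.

Residual along S->D->B->I->C->t: S->D: 8, D->B: 1, B->I: 8, I->C: 1, C->t: 8.
Bottleneck = min = 1.

S->D->B->I->C->t, bottleneck 1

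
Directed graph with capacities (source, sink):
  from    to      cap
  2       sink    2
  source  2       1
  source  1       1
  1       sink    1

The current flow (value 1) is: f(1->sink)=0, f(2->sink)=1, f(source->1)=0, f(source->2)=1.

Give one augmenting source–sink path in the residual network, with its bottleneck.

Residual along source->1->sink: source->1: 1, 1->sink: 1.
Bottleneck = min = 1.

source->1->sink, bottleneck 1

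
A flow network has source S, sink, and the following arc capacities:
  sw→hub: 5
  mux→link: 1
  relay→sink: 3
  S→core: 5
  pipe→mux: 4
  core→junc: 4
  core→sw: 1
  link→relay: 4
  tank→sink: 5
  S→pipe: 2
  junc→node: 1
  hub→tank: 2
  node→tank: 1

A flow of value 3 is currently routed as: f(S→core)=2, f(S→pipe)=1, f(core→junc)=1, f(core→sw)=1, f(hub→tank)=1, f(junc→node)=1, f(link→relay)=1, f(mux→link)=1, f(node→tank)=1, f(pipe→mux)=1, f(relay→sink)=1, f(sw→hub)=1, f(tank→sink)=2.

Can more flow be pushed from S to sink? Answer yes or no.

Residual reachable from S: {S, core, junc, mux, pipe}; sink is not reachable.
Saturated cut: junc→node, core→sw, mux→link with total capacity 3 = current flow value. Flow is maximum.

No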